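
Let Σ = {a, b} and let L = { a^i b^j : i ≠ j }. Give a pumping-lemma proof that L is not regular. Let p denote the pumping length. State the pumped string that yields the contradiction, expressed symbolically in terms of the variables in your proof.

a^{p+p!} b^{p+p!}

Assume L is regular; let p be its pumping constant.
Choose w = a^p b^{p+p!}. Since p ≠ p+p!, w ∈ L; and |w| ≥ p.
Write w = xyz as guaranteed by the lemma, with |xy| ≤ p and y is nonempty.
Because |xy| ≤ p and w begins with p copies of a, we have y = a^k with 1 ≤ k ≤ p.
Since 1 ≤ k ≤ p, k divides p!; set t = 1 + p!/k. Then xy^t z has p + (p!/k)·k = p + p! copies of a. Now the a-count equals the b-count, so i ≠ j fails. So xy^t z = a^{p+p!} b^{p+p!} ∉ L.
This contradicts the pumping lemma, so L is not regular.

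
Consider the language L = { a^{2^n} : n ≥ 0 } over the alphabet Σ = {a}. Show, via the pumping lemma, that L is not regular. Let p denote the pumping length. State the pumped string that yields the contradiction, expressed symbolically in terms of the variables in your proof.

Assume L is regular. Let p be the pumping length given by the pumping lemma.
Take w = a^{2^p} ∈ L with |w| = 2^p ≥ p.
Write w = xyz as guaranteed by the lemma, with |xy| ≤ p and |y| > 0.
Then y = a^k for some k with 1 ≤ k ≤ p.
Pump with i = 2: xy^2z = a^{2^p+k}. Since 1 ≤ k ≤ p < 2^p, we have 2^p < 2^p+k < 2^{p+1}, so 2^p+k is not a power of 2. So xy^2z ∉ L.
This is a contradiction; hence L is not regular.

a^{2^p+k}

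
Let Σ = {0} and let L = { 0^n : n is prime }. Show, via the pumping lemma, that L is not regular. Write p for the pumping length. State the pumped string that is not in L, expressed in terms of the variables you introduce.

Suppose for contradiction that L is regular, and let p be the pumping length.
Let q be a prime with q ≥ p+2 (infinitely many primes exist), and take w = 0^q ∈ L with |w| = q ≥ p.
The pumping lemma gives a decomposition w = xyz where |xy| ≤ p and |y| > 0.
Then y = 0^k for some k with 1 ≤ k ≤ p.
Since 1 ≤ k ≤ p, |xz| = q-k. Pump with i = q+1: |xy^{q+1}z| = (q-k)+(q+1)k = q+qk = q(1+k), which is composite (both factors ≥ 2). So xy^{q+1}z = 0^{q(1+k)} ∉ L.
Contradiction. Therefore L is not regular.

0^{q(1+k)}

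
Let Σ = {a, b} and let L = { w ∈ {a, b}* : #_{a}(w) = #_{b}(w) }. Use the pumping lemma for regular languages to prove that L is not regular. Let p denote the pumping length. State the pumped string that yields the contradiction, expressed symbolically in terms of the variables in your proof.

a^{p+k} b^p

Assume L is regular. Let p be the pumping length given by the pumping lemma.
Choose w = a^p b^p ∈ L with |w| = 2p ≥ p.
By the pumping lemma, w = xyz with |xy| ≤ p and y is nonempty.
Because |xy| ≤ p and w begins with p copies of a, we have y = a^k with 1 ≤ k ≤ p.
Pump with i = 2: xy^2z = a^{p+k} b^p has p+k occurrences of a but only p of b. Since k ≥ 1 the counts differ, so xy^2z ∉ L.
This is a contradiction; hence L is not regular.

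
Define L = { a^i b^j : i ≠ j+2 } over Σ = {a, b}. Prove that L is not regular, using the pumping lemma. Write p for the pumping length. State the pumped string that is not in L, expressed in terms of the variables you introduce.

a^{p+p!} b^{p+p!-2}

Suppose for contradiction that L is regular, and let p be the pumping length.
Choose w = a^p b^{p+p!-2}. Since p ≠ (p+p!-2)+2 = p+p!, w ∈ L; and |w| ≥ p.
The pumping lemma gives a decomposition w = xyz where |xy| ≤ p and |y| > 0.
Because |xy| ≤ p and w begins with p copies of a, we have y = a^k with 1 ≤ k ≤ p.
Since 1 ≤ k ≤ p, k divides p!; set t = 1 + p!/k. Then xy^t z has p + (p!/k)·k = p + p! copies of a. Now the a-count is p+p! and (b-count)+2 = (p+p!-2)+2 = p+p!, so i ≠ j+2 fails. So xy^t z = a^{p+p!} b^{p+p!-2} ∉ L.
Contradiction. Therefore L is not regular.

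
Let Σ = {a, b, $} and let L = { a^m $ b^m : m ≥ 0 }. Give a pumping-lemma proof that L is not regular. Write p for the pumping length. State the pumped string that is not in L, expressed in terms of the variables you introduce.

a^{p+k} $ b^p

Suppose for contradiction that L is regular, and let p be the pumping length.
Take w = a^p $ b^p ∈ L with |w| = 2p+1 ≥ p.
The pumping lemma gives a decomposition w = xyz where |xy| ≤ p and |y| > 0.
Since the first p symbols of w are all a's and |xy| ≤ p, y lies entirely in the leading a-block: y = a^k for some k with 1 ≤ k ≤ p.
Pump with i = 2: xy^2z = a^{p+k} $ b^p, which would require p+k = p. But k ≥ 1, so xy^2z ∉ L.
Contradiction. Therefore L is not regular.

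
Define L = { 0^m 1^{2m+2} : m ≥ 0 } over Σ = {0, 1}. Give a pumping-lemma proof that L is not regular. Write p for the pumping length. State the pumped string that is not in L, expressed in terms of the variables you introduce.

Assume L is regular. Let p be the pumping length given by the pumping lemma.
Choose w = 0^p 1^{2p+2}, which is in L with |w| = 3p+2 ≥ p.
The pumping lemma gives a decomposition w = xyz where |xy| ≤ p and |y| ≥ 1.
The first p characters of w are 0's, so xy (and hence y) consists only of 0's. Write y = 0^k, 1 ≤ k ≤ p.
Pump with i = 2: xy^2z = 0^{p+k} 1^{2p+2}. For this to lie in L we would need 2p+2 = 2(p+k)+2, which forces k = 0. But k ≥ 1, so xy^2z ∉ L.
This contradicts the pumping lemma, so L is not regular.

0^{p+k} 1^{2p+2}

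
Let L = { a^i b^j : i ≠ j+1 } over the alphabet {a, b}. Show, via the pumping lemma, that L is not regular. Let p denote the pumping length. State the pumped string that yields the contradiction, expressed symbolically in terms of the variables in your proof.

a^{p+p!} b^{p+p!-1}

Toward a contradiction, assume L is regular with pumping length p.
Choose w = a^p b^{p+p!-1}. Since p ≠ (p+p!-1)+1 = p+p!, w ∈ L; and |w| ≥ p.
By the pumping lemma, w = xyz with |xy| ≤ p and |y| > 0.
Since the first p symbols of w are all a's and |xy| ≤ p, y lies entirely in the leading a-block: y = a^k for some k with 1 ≤ k ≤ p.
Since 1 ≤ k ≤ p, k divides p!; set t = 1 + p!/k. Then xy^t z has p + (p!/k)·k = p + p! copies of a. Now the a-count is p+p! and (b-count)+1 = (p+p!-1)+1 = p+p!, so i ≠ j+1 fails. So xy^t z = a^{p+p!} b^{p+p!-1} ∉ L.
Contradiction. Therefore L is not regular.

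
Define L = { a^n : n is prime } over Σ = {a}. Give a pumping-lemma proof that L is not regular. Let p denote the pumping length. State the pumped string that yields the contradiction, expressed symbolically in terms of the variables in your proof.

a^{q(1+k)}

Suppose for contradiction that L is regular, and let p be the pumping length.
Let q be a prime with q ≥ p+2 (infinitely many primes exist), and take w = a^q ∈ L with |w| = q ≥ p.
The pumping lemma gives a decomposition w = xyz where |xy| ≤ p and |y| ≥ 1.
Then y = a^k for some k with 1 ≤ k ≤ p.
Since 1 ≤ k ≤ p, |xz| = q-k. Pump with i = q+1: |xy^{q+1}z| = (q-k)+(q+1)k = q+qk = q(1+k), which is composite (both factors ≥ 2). So xy^{q+1}z = a^{q(1+k)} ∉ L.
This contradicts the pumping lemma, so L is not regular.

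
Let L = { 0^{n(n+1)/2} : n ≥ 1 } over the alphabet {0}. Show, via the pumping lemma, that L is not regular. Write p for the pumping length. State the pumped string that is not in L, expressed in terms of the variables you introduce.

0^{p(p+1)/2+k}

Toward a contradiction, assume L is regular with pumping length p.
Take w = 0^{p(p+1)/2} ∈ L with |w| = p(p+1)/2 ≥ p.
Write w = xyz as guaranteed by the lemma, with |xy| ≤ p and y is nonempty.
Then y = 0^k for some k with 1 ≤ k ≤ p.
Pump with i = 2: xy^2z = 0^{p(p+1)/2+k}. Since 1 ≤ k ≤ p, p(p+1)/2 < p(p+1)/2+k ≤ p(p+1)/2+p < (p+1)(p+2)/2, so p(p+1)/2+k is strictly between consecutive triangular numbers. So xy^2z ∉ L.
Contradiction. Therefore L is not regular.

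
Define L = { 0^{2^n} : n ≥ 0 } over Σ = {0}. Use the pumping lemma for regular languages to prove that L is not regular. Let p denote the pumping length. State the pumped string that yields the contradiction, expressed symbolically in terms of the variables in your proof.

0^{2^p+k}

Suppose for contradiction that L is regular, and let p be the pumping length.
Take w = 0^{2^p} ∈ L with |w| = 2^p ≥ p.
By the pumping lemma, w = xyz with |xy| ≤ p and |y| > 0.
Then y = 0^k for some k with 1 ≤ k ≤ p.
Pump with i = 2: xy^2z = 0^{2^p+k}. Since 1 ≤ k ≤ p < 2^p, we have 2^p < 2^p+k < 2^{p+1}, so 2^p+k is not a power of 2. So xy^2z ∉ L.
This is a contradiction; hence L is not regular.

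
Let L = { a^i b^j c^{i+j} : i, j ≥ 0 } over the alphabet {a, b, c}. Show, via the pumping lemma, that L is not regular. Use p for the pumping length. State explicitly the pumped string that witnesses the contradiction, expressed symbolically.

a^{p+k} b^p c^{2p}

Assume L is regular. Let p be the pumping length given by the pumping lemma.
Take w = a^p b^p c^{2p} ∈ L (with i=j=p, i+j=2p), |w| = 4p ≥ p.
By the pumping lemma, w = xyz with |xy| ≤ p and y is nonempty.
Since the first p symbols of w are all a's and |xy| ≤ p, y lies entirely in the leading a-block: y = a^k for some k with 1 ≤ k ≤ p.
Consider xy^2z = a^{p+k} b^p c^{2p}. Now the a- and b-counts sum to 2p+k, but the c-count is 2p ≠ 2p+k. So xy^2z ∉ L.
This contradicts the pumping lemma, so L is not regular.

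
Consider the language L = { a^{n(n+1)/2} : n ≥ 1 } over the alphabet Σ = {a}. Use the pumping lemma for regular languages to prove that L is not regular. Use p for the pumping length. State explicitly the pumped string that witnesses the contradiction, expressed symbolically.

Toward a contradiction, assume L is regular with pumping length p.
Take w = a^{p(p+1)/2} ∈ L with |w| = p(p+1)/2 ≥ p.
Write w = xyz as guaranteed by the lemma, with |xy| ≤ p and y is nonempty.
Then y = a^k for some k with 1 ≤ k ≤ p.
Pump with i = 2: xy^2z = a^{p(p+1)/2+k}. Since 1 ≤ k ≤ p, p(p+1)/2 < p(p+1)/2+k ≤ p(p+1)/2+p < (p+1)(p+2)/2, so p(p+1)/2+k is strictly between consecutive triangular numbers. So xy^2z ∉ L.
This is a contradiction; hence L is not regular.

a^{p(p+1)/2+k}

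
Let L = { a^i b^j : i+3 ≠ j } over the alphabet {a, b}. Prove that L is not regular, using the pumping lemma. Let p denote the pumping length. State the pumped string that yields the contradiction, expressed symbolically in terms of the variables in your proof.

Assume L is regular; let p be its pumping constant.
Choose w = a^p b^{p+p!+3}. Since p ≠ (p+p!+3)-3 = p+p!, w ∈ L; and |w| ≥ p.
Write w = xyz as guaranteed by the lemma, with |xy| ≤ p and |y| > 0.
Since the first p symbols of w are all a's and |xy| ≤ p, y lies entirely in the leading a-block: y = a^k for some k with 1 ≤ k ≤ p.
Since 1 ≤ k ≤ p, k divides p!; set t = 1 + p!/k. Then xy^t z has p + (p!/k)·k = p + p! copies of a. Now the a-count is p+p! and (b-count)-3 = (p+p!+3)-3 = p+p!, so i+3 ≠ j fails. So xy^t z = a^{p+p!} b^{p+p!+3} ∉ L.
Contradiction. Therefore L is not regular.

a^{p+p!} b^{p+p!+3}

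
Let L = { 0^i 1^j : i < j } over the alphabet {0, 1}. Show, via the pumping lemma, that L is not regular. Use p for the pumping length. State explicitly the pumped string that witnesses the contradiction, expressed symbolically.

Assume L is regular. Let p be the pumping length given by the pumping lemma.
Choose w = 0^p 1^{p+1} ∈ L, with |w| = 2p+1 ≥ p.
The pumping lemma gives a decomposition w = xyz where |xy| ≤ p and |y| > 0.
Since the first p symbols of w are all 0's and |xy| ≤ p, y lies entirely in the leading 0-block: y = 0^k for some k with 1 ≤ k ≤ p.
Consider xy^2z = 0^{p+k} 1^{p+1}. Since k ≥ 1, the 0-count p+k is at least p+1, so i < j fails; thus xy^2z ∉ L.
Contradiction. Therefore L is not regular.

0^{p+k} 1^{p+1}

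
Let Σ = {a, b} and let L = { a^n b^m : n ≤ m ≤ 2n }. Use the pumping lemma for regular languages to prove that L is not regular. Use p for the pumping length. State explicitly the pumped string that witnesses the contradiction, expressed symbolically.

Toward a contradiction, assume L is regular with pumping length p.
Take w = a^p b^p ∈ L (since p ≤ p ≤ 2p), with |w| = 2p ≥ p.
The pumping lemma gives a decomposition w = xyz where |xy| ≤ p and |y| > 0.
The first p characters of w are a's, so xy (and hence y) consists only of a's. Write y = a^k, 1 ≤ k ≤ p.
Pump with i = 2: xy^2z = a^{p+k} b^p. Now n = p+k > p = m, so the condition n ≤ m fails. Thus xy^2z ∉ L.
This contradicts the pumping lemma, so L is not regular.

a^{p+k} b^p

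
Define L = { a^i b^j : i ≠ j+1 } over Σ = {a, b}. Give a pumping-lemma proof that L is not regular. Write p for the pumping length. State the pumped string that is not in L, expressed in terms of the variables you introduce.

a^{p+p!} b^{p+p!-1}

Suppose for contradiction that L is regular, and let p be the pumping length.
Choose w = a^p b^{p+p!-1}. Since p ≠ (p+p!-1)+1 = p+p!, w ∈ L; and |w| ≥ p.
The pumping lemma gives a decomposition w = xyz where |xy| ≤ p and |y| > 0.
Since the first p symbols of w are all a's and |xy| ≤ p, y lies entirely in the leading a-block: y = a^k for some k with 1 ≤ k ≤ p.
Since 1 ≤ k ≤ p, k divides p!; set t = 1 + p!/k. Then xy^t z has p + (p!/k)·k = p + p! copies of a. Now the a-count is p+p! and (b-count)+1 = (p+p!-1)+1 = p+p!, so i ≠ j+1 fails. So xy^t z = a^{p+p!} b^{p+p!-1} ∉ L.
This contradicts the pumping lemma, so L is not regular.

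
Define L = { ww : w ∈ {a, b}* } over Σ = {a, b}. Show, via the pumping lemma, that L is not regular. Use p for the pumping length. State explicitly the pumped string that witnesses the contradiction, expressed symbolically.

a^{p+k} b^p a^p b^p

Suppose for contradiction that L is regular, and let p be the pumping length.
Take w = a^p b^p a^p b^p = uu where u = a^pb^p; then w ∈ L and |w| = 4p ≥ p.
By the pumping lemma, w = xyz with |xy| ≤ p and |y| > 0.
The first p characters of w are a's, so xy (and hence y) consists only of a's. Write y = a^k, 1 ≤ k ≤ p.
Pump with i = 2: xy^2z = a^{p+k} b^p a^p b^p, of length 4p+k. Suppose this equals vv. The string starts with a and ends with b, so v does too; thus the boundary between the two copies of v is a b→a transition. There is exactly one such transition, at position 2p+k, so |v| = 2p+k and |vv| = 4p+2k ≠ 4p+k since k ≥ 1. So xy^2z ∉ L.
This is a contradiction; hence L is not regular.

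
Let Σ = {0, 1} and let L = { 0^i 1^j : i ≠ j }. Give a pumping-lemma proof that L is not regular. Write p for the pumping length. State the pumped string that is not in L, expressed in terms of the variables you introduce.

0^{p+p!} 1^{p+p!}

Assume L is regular. Let p be the pumping length given by the pumping lemma.
Choose w = 0^p 1^{p+p!}. Since p ≠ p+p!, w ∈ L; and |w| ≥ p.
Write w = xyz as guaranteed by the lemma, with |xy| ≤ p and |y| ≥ 1.
Since the first p symbols of w are all 0's and |xy| ≤ p, y lies entirely in the leading 0-block: y = 0^k for some k with 1 ≤ k ≤ p.
Since 1 ≤ k ≤ p, k divides p!; set t = 1 + p!/k. Then xy^t z has p + (p!/k)·k = p + p! copies of 0. Now the 0-count equals the 1-count, so i ≠ j fails. So xy^t z = 0^{p+p!} 1^{p+p!} ∉ L.
This contradicts the pumping lemma, so L is not regular.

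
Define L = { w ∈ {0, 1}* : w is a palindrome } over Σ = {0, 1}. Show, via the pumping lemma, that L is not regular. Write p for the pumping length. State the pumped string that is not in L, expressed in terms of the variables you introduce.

0^{p+k} 1 0^p

Assume L is regular. Let p be the pumping length given by the pumping lemma.
Take w = 0^p 1 0^p, a palindrome of length 2p+1 ≥ p.
The pumping lemma gives a decomposition w = xyz where |xy| ≤ p and |y| > 0.
The first p characters of w are 0's, so xy (and hence y) consists only of 0's. Write y = 0^k, 1 ≤ k ≤ p.
Pump with i = 2: xy^2z = 0^{p+k} 1 0^p. Its reverse is 0^p 1 0^{p+k}, which differs from xy^2z since k ≥ 1. So xy^2z is not a palindrome and xy^2z ∉ L.
Contradiction. Therefore L is not regular.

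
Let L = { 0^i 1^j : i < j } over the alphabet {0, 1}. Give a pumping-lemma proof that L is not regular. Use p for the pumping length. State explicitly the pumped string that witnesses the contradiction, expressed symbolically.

0^{p+k} 1^{p+1}

Suppose for contradiction that L is regular, and let p be the pumping length.
Choose w = 0^p 1^{p+1} ∈ L, with |w| = 2p+1 ≥ p.
The pumping lemma gives a decomposition w = xyz where |xy| ≤ p and |y| > 0.
Since the first p symbols of w are all 0's and |xy| ≤ p, y lies entirely in the leading 0-block: y = 0^k for some k with 1 ≤ k ≤ p.
Consider xy^2z = 0^{p+k} 1^{p+1}. Since k ≥ 1, the 0-count p+k is at least p+1, so i < j fails; thus xy^2z ∉ L.
This is a contradiction; hence L is not regular.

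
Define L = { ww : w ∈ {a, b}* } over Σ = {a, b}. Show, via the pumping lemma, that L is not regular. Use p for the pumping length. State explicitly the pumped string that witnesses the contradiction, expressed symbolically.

Assume L is regular. Let p be the pumping length given by the pumping lemma.
Take w = a^p b^p a^p b^p = uu where u = a^pb^p; then w ∈ L and |w| = 4p ≥ p.
By the pumping lemma, w = xyz with |xy| ≤ p and |y| > 0.
Because |xy| ≤ p and w begins with p copies of a, we have y = a^k with 1 ≤ k ≤ p.
Pump with i = 2: xy^2z = a^{p+k} b^p a^p b^p, of length 4p+k. Suppose this equals vv. The string starts with a and ends with b, so v does too; thus the boundary between the two copies of v is a b→a transition. There is exactly one such transition, at position 2p+k, so |v| = 2p+k and |vv| = 4p+2k ≠ 4p+k since k ≥ 1. So xy^2z ∉ L.
This contradicts the pumping lemma, so L is not regular.

a^{p+k} b^p a^p b^p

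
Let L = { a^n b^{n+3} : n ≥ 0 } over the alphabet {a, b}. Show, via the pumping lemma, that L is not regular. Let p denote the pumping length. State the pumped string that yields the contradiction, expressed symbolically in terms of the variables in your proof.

Toward a contradiction, assume L is regular with pumping length p.
Let w = a^p b^{p+3} ∈ L; note |w| = 2p+3 ≥ p.
Write w = xyz as guaranteed by the lemma, with |xy| ≤ p and y is nonempty.
The first p characters of w are a's, so xy (and hence y) consists only of a's. Write y = a^k, 1 ≤ k ≤ p.
Pump with i = 2: xy^2z = a^{p+k} b^{p+3}. For this to lie in L we would need p+3 = (p+k)+3, which forces k = 0. But k ≥ 1, so xy^2z ∉ L.
This is a contradiction; hence L is not regular.

a^{p+k} b^{p+3}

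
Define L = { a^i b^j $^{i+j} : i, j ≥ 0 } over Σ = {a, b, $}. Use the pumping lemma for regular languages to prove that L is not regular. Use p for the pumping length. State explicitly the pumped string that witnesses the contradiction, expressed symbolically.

Assume L is regular. Let p be the pumping length given by the pumping lemma.
Take w = a^p b^p $^{2p} ∈ L (with i=j=p, i+j=2p), |w| = 4p ≥ p.
By the pumping lemma, w = xyz with |xy| ≤ p and y is nonempty.
The first p characters of w are a's, so xy (and hence y) consists only of a's. Write y = a^k, 1 ≤ k ≤ p.
Consider xy^2z = a^{p+k} b^p $^{2p}. Now the a- and b-counts sum to 2p+k, but the $-count is 2p ≠ 2p+k. So xy^2z ∉ L.
This contradicts the pumping lemma, so L is not regular.

a^{p+k} b^p $^{2p}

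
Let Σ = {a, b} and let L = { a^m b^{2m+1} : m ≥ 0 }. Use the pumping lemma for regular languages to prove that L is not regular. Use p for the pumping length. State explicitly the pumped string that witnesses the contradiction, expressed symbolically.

a^{p+k} b^{2p+1}

Toward a contradiction, assume L is regular with pumping length p.
Choose w = a^p b^{2p+1}, which is in L with |w| = 3p+1 ≥ p.
By the pumping lemma, w = xyz with |xy| ≤ p and |y| ≥ 1.
Since the first p symbols of w are all a's and |xy| ≤ p, y lies entirely in the leading a-block: y = a^k for some k with 1 ≤ k ≤ p.
Pump with i = 2: xy^2z = a^{p+k} b^{2p+1}. For this to lie in L we would need 2p+1 = 2(p+k)+1, which forces k = 0. But k ≥ 1, so xy^2z ∉ L.
Contradiction. Therefore L is not regular.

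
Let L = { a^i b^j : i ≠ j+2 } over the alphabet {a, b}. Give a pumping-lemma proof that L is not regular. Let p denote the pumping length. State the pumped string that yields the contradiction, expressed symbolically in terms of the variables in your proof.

a^{p+p!} b^{p+p!-2}

Toward a contradiction, assume L is regular with pumping length p.
Choose w = a^p b^{p+p!-2}. Since p ≠ (p+p!-2)+2 = p+p!, w ∈ L; and |w| ≥ p.
By the pumping lemma, w = xyz with |xy| ≤ p and y is nonempty.
Since the first p symbols of w are all a's and |xy| ≤ p, y lies entirely in the leading a-block: y = a^k for some k with 1 ≤ k ≤ p.
Since 1 ≤ k ≤ p, k divides p!; set t = 1 + p!/k. Then xy^t z has p + (p!/k)·k = p + p! copies of a. Now the a-count is p+p! and (b-count)+2 = (p+p!-2)+2 = p+p!, so i ≠ j+2 fails. So xy^t z = a^{p+p!} b^{p+p!-2} ∉ L.
This contradicts the pumping lemma, so L is not regular.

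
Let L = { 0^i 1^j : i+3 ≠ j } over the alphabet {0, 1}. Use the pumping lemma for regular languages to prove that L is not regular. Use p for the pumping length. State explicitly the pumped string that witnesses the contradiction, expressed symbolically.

Toward a contradiction, assume L is regular with pumping length p.
Choose w = 0^p 1^{p+p!+3}. Since p ≠ (p+p!+3)-3 = p+p!, w ∈ L; and |w| ≥ p.
Write w = xyz as guaranteed by the lemma, with |xy| ≤ p and |y| > 0.
Since the first p symbols of w are all 0's and |xy| ≤ p, y lies entirely in the leading 0-block: y = 0^k for some k with 1 ≤ k ≤ p.
Since 1 ≤ k ≤ p, k divides p!; set t = 1 + p!/k. Then xy^t z has p + (p!/k)·k = p + p! copies of 0. Now the 0-count is p+p! and (1-count)-3 = (p+p!+3)-3 = p+p!, so i+3 ≠ j fails. So xy^t z = 0^{p+p!} 1^{p+p!+3} ∉ L.
This is a contradiction; hence L is not regular.

0^{p+p!} 1^{p+p!+3}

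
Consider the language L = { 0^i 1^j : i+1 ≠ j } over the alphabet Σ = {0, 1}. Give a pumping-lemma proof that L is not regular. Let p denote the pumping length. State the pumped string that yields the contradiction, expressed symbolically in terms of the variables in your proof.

0^{p+p!} 1^{p+p!+1}

Suppose for contradiction that L is regular, and let p be the pumping length.
Choose w = 0^p 1^{p+p!+1}. Since p ≠ (p+p!+1)-1 = p+p!, w ∈ L; and |w| ≥ p.
The pumping lemma gives a decomposition w = xyz where |xy| ≤ p and y is nonempty.
Since the first p symbols of w are all 0's and |xy| ≤ p, y lies entirely in the leading 0-block: y = 0^k for some k with 1 ≤ k ≤ p.
Since 1 ≤ k ≤ p, k divides p!; set t = 1 + p!/k. Then xy^t z has p + (p!/k)·k = p + p! copies of 0. Now the 0-count is p+p! and (1-count)-1 = (p+p!+1)-1 = p+p!, so i+1 ≠ j fails. So xy^t z = 0^{p+p!} 1^{p+p!+1} ∉ L.
This is a contradiction; hence L is not regular.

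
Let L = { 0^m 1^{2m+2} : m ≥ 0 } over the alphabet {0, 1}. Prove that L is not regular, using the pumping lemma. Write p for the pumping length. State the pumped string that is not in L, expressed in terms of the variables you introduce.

0^{p+k} 1^{2p+2}

Toward a contradiction, assume L is regular with pumping length p.
Take w = 0^p 1^{2p+2}. Then w ∈ L and |w| = 3p+2 ≥ p.
The pumping lemma gives a decomposition w = xyz where |xy| ≤ p and y is nonempty.
The first p characters of w are 0's, so xy (and hence y) consists only of 0's. Write y = 0^k, 1 ≤ k ≤ p.
Pump with i = 2: xy^2z = 0^{p+k} 1^{2p+2}. For this to lie in L we would need 2p+2 = 2(p+k)+2, which forces k = 0. But k ≥ 1, so xy^2z ∉ L.
This contradicts the pumping lemma, so L is not regular.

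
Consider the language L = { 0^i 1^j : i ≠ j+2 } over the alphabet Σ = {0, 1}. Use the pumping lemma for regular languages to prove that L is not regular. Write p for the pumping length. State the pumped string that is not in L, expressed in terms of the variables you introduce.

Suppose for contradiction that L is regular, and let p be the pumping length.
Choose w = 0^p 1^{p+p!-2}. Since p ≠ (p+p!-2)+2 = p+p!, w ∈ L; and |w| ≥ p.
By the pumping lemma, w = xyz with |xy| ≤ p and y is nonempty.
Because |xy| ≤ p and w begins with p copies of 0, we have y = 0^k with 1 ≤ k ≤ p.
Since 1 ≤ k ≤ p, k divides p!; set t = 1 + p!/k. Then xy^t z has p + (p!/k)·k = p + p! copies of 0. Now the 0-count is p+p! and (1-count)+2 = (p+p!-2)+2 = p+p!, so i ≠ j+2 fails. So xy^t z = 0^{p+p!} 1^{p+p!-2} ∉ L.
Contradiction. Therefore L is not regular.

0^{p+p!} 1^{p+p!-2}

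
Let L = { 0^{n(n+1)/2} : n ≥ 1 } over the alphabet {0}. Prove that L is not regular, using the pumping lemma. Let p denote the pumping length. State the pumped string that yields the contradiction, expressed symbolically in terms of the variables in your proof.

0^{p(p+1)/2+k}

Suppose for contradiction that L is regular, and let p be the pumping length.
Take w = 0^{p(p+1)/2} ∈ L with |w| = p(p+1)/2 ≥ p.
The pumping lemma gives a decomposition w = xyz where |xy| ≤ p and y is nonempty.
Then y = 0^k for some k with 1 ≤ k ≤ p.
Pump with i = 2: xy^2z = 0^{p(p+1)/2+k}. Since 1 ≤ k ≤ p, p(p+1)/2 < p(p+1)/2+k ≤ p(p+1)/2+p < (p+1)(p+2)/2, so p(p+1)/2+k is strictly between consecutive triangular numbers. So xy^2z ∉ L.
Contradiction. Therefore L is not regular.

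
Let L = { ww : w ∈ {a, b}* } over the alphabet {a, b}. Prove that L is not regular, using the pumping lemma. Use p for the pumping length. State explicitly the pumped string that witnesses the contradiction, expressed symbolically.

Toward a contradiction, assume L is regular with pumping length p.
Take w = a^p b^p a^p b^p = uu where u = a^pb^p; then w ∈ L and |w| = 4p ≥ p.
Write w = xyz as guaranteed by the lemma, with |xy| ≤ p and y is nonempty.
The first p characters of w are a's, so xy (and hence y) consists only of a's. Write y = a^k, 1 ≤ k ≤ p.
Pump with i = 2: xy^2z = a^{p+k} b^p a^p b^p, of length 4p+k. Suppose this equals vv. The string starts with a and ends with b, so v does too; thus the boundary between the two copies of v is a b→a transition. There is exactly one such transition, at position 2p+k, so |v| = 2p+k and |vv| = 4p+2k ≠ 4p+k since k ≥ 1. So xy^2z ∉ L.
Contradiction. Therefore L is not regular.

a^{p+k} b^p a^p b^p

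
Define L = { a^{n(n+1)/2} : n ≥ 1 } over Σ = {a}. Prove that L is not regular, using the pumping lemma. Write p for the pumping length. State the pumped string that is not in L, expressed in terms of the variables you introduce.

Toward a contradiction, assume L is regular with pumping length p.
Take w = a^{p(p+1)/2} ∈ L with |w| = p(p+1)/2 ≥ p.
The pumping lemma gives a decomposition w = xyz where |xy| ≤ p and |y| > 0.
Then y = a^k for some k with 1 ≤ k ≤ p.
Pump with i = 2: xy^2z = a^{p(p+1)/2+k}. Since 1 ≤ k ≤ p, p(p+1)/2 < p(p+1)/2+k ≤ p(p+1)/2+p < (p+1)(p+2)/2, so p(p+1)/2+k is strictly between consecutive triangular numbers. So xy^2z ∉ L.
Contradiction. Therefore L is not regular.

a^{p(p+1)/2+k}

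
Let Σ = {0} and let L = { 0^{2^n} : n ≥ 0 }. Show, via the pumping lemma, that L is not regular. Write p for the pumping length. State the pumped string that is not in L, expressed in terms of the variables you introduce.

0^{2^p+k}

Suppose for contradiction that L is regular, and let p be the pumping length.
Take w = 0^{2^p} ∈ L with |w| = 2^p ≥ p.
By the pumping lemma, w = xyz with |xy| ≤ p and y is nonempty.
Then y = 0^k for some k with 1 ≤ k ≤ p.
Pump with i = 2: xy^2z = 0^{2^p+k}. Since 1 ≤ k ≤ p < 2^p, we have 2^p < 2^p+k < 2^{p+1}, so 2^p+k is not a power of 2. So xy^2z ∉ L.
This is a contradiction; hence L is not regular.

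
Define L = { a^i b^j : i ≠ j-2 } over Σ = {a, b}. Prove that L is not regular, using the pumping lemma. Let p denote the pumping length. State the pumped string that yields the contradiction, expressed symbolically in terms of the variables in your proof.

a^{p+p!} b^{p+p!+2}

Suppose for contradiction that L is regular, and let p be the pumping length.
Choose w = a^p b^{p+p!+2}. Since p ≠ (p+p!+2)-2 = p+p!, w ∈ L; and |w| ≥ p.
The pumping lemma gives a decomposition w = xyz where |xy| ≤ p and y is nonempty.
The first p characters of w are a's, so xy (and hence y) consists only of a's. Write y = a^k, 1 ≤ k ≤ p.
Since 1 ≤ k ≤ p, k divides p!; set t = 1 + p!/k. Then xy^t z has p + (p!/k)·k = p + p! copies of a. Now the a-count is p+p! and (b-count)-2 = (p+p!+2)-2 = p+p!, so i ≠ j-2 fails. So xy^t z = a^{p+p!} b^{p+p!+2} ∉ L.
This is a contradiction; hence L is not regular.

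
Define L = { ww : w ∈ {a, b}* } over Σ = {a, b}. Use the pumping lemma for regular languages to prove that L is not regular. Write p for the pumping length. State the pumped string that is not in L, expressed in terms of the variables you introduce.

a^{p+k} b^p a^p b^p

Assume L is regular; let p be its pumping constant.
Take w = a^p b^p a^p b^p = uu where u = a^pb^p; then w ∈ L and |w| = 4p ≥ p.
Write w = xyz as guaranteed by the lemma, with |xy| ≤ p and y is nonempty.
Since the first p symbols of w are all a's and |xy| ≤ p, y lies entirely in the leading a-block: y = a^k for some k with 1 ≤ k ≤ p.
Pump with i = 2: xy^2z = a^{p+k} b^p a^p b^p, of length 4p+k. Suppose this equals vv. The string starts with a and ends with b, so v does too; thus the boundary between the two copies of v is a b→a transition. There is exactly one such transition, at position 2p+k, so |v| = 2p+k and |vv| = 4p+2k ≠ 4p+k since k ≥ 1. So xy^2z ∉ L.
This contradicts the pumping lemma, so L is not regular.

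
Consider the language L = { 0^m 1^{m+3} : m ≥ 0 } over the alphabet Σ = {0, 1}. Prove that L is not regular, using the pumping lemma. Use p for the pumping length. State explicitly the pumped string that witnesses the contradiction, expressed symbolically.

Assume L is regular; let p be its pumping constant.
Take w = 0^p 1^{p+3}. Then w ∈ L and |w| = 2p+3 ≥ p.
The pumping lemma gives a decomposition w = xyz where |xy| ≤ p and |y| > 0.
The first p characters of w are 0's, so xy (and hence y) consists only of 0's. Write y = 0^k, 1 ≤ k ≤ p.
Pump with i = 2: xy^2z = 0^{p+k} 1^{p+3}. For this to lie in L we would need p+3 = (p+k)+3, which forces k = 0. But k ≥ 1, so xy^2z ∉ L.
Contradiction. Therefore L is not regular.

0^{p+k} 1^{p+3}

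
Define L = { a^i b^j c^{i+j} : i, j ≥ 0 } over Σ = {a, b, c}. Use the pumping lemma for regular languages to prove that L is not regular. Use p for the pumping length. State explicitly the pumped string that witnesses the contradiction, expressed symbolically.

a^{p+k} b^p c^{2p}

Suppose for contradiction that L is regular, and let p be the pumping length.
Take w = a^p b^p c^{2p} ∈ L (with i=j=p, i+j=2p), |w| = 4p ≥ p.
Write w = xyz as guaranteed by the lemma, with |xy| ≤ p and |y| > 0.
The first p characters of w are a's, so xy (and hence y) consists only of a's. Write y = a^k, 1 ≤ k ≤ p.
Consider xy^2z = a^{p+k} b^p c^{2p}. Now the a- and b-counts sum to 2p+k, but the c-count is 2p ≠ 2p+k. So xy^2z ∉ L.
This contradicts the pumping lemma, so L is not regular.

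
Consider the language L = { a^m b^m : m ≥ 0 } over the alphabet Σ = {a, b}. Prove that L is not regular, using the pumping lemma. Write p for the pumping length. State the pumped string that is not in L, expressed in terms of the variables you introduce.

a^{p+k} b^p

Toward a contradiction, assume L is regular with pumping length p.
Let w = a^p b^p ∈ L; note |w| = 2p ≥ p.
By the pumping lemma, w = xyz with |xy| ≤ p and |y| > 0.
The first p characters of w are a's, so xy (and hence y) consists only of a's. Write y = a^k, 1 ≤ k ≤ p.
Pump with i = 2: xy^2z = a^{p+k} b^p. For this to lie in L we would need p = p+k, which forces k = 0. But k ≥ 1, so xy^2z ∉ L.
This contradicts the pumping lemma, so L is not regular.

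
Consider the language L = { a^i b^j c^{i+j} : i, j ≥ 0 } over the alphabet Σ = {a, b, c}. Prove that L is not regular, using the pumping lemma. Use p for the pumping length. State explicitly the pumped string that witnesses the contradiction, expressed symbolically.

Assume L is regular. Let p be the pumping length given by the pumping lemma.
Take w = a^p b^p c^{2p} ∈ L (with i=j=p, i+j=2p), |w| = 4p ≥ p.
Write w = xyz as guaranteed by the lemma, with |xy| ≤ p and |y| > 0.
Because |xy| ≤ p and w begins with p copies of a, we have y = a^k with 1 ≤ k ≤ p.
Consider xy^2z = a^{p+k} b^p c^{2p}. Now the a- and b-counts sum to 2p+k, but the c-count is 2p ≠ 2p+k. So xy^2z ∉ L.
Contradiction. Therefore L is not regular.

a^{p+k} b^p c^{2p}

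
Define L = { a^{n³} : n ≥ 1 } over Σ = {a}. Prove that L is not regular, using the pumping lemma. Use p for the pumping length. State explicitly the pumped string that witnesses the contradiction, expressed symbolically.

Suppose for contradiction that L is regular, and let p be the pumping length.
Take w = a^{p³} ∈ L with |w| = p³ ≥ p.
By the pumping lemma, w = xyz with |xy| ≤ p and |y| > 0.
Then y = a^k for some k with 1 ≤ k ≤ p.
Pump with i = 2: xy^2z = a^{p³+k}. Since 1 ≤ k ≤ p, p³ < p³+k ≤ p³+p < p³+3p²+3p+1 = (p+1)³, so p³+k is not a perfect cube. So xy^2z ∉ L.
This contradicts the pumping lemma, so L is not regular.

a^{p³+k}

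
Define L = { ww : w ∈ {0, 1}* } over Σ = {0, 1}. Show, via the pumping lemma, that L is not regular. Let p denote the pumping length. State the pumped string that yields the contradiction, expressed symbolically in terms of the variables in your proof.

Assume L is regular. Let p be the pumping length given by the pumping lemma.
Take w = 0^p 1^p 0^p 1^p = uu where u = 0^p1^p; then w ∈ L and |w| = 4p ≥ p.
The pumping lemma gives a decomposition w = xyz where |xy| ≤ p and |y| > 0.
The first p characters of w are 0's, so xy (and hence y) consists only of 0's. Write y = 0^k, 1 ≤ k ≤ p.
Pump with i = 2: xy^2z = 0^{p+k} 1^p 0^p 1^p, of length 4p+k. Suppose this equals vv. The string starts with 0 and ends with 1, so v does too; thus the boundary between the two copies of v is a 1→0 transition. There is exactly one such transition, at position 2p+k, so |v| = 2p+k and |vv| = 4p+2k ≠ 4p+k since k ≥ 1. So xy^2z ∉ L.
Contradiction. Therefore L is not regular.

0^{p+k} 1^p 0^p 1^p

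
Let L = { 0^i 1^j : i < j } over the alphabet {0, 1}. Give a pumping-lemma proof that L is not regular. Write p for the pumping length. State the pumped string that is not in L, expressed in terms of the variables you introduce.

Assume L is regular; let p be its pumping constant.
Choose w = 0^p 1^{p+1} ∈ L, with |w| = 2p+1 ≥ p.
Write w = xyz as guaranteed by the lemma, with |xy| ≤ p and y is nonempty.
Since the first p symbols of w are all 0's and |xy| ≤ p, y lies entirely in the leading 0-block: y = 0^k for some k with 1 ≤ k ≤ p.
Consider xy^2z = 0^{p+k} 1^{p+1}. Since k ≥ 1, the 0-count p+k is at least p+1, so i < j fails; thus xy^2z ∉ L.
This contradicts the pumping lemma, so L is not regular.

0^{p+k} 1^{p+1}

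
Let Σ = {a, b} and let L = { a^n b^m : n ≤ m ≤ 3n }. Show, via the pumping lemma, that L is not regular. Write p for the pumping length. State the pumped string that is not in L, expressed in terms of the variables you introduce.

Assume L is regular; let p be its pumping constant.
Take w = a^p b^p ∈ L (since p ≤ p ≤ 3p), with |w| = 2p ≥ p.
By the pumping lemma, w = xyz with |xy| ≤ p and y is nonempty.
Since the first p symbols of w are all a's and |xy| ≤ p, y lies entirely in the leading a-block: y = a^k for some k with 1 ≤ k ≤ p.
Pump with i = 2: xy^2z = a^{p+k} b^p. Now n = p+k > p = m, so the condition n ≤ m fails. Thus xy^2z ∉ L.
Contradiction. Therefore L is not regular.

a^{p+k} b^p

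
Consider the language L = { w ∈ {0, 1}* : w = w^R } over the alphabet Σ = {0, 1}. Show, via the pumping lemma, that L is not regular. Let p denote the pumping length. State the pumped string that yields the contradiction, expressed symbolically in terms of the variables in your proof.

Assume L is regular; let p be its pumping constant.
Take w = 0^p 1 0^p, a palindrome of length 2p+1 ≥ p.
By the pumping lemma, w = xyz with |xy| ≤ p and |y| ≥ 1.
Because |xy| ≤ p and w begins with p copies of 0, we have y = 0^k with 1 ≤ k ≤ p.
Pump with i = 2: xy^2z = 0^{p+k} 1 0^p. Its reverse is 0^p 1 0^{p+k}, which differs from xy^2z since k ≥ 1. So xy^2z is not a palindrome and xy^2z ∉ L.
Contradiction. Therefore L is not regular.

0^{p+k} 1 0^p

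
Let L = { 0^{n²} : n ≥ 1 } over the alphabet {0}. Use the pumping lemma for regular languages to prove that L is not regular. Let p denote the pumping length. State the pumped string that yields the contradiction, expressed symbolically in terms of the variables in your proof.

0^{p²+k}

Assume L is regular; let p be its pumping constant.
Take w = 0^{p²} ∈ L with |w| = p² ≥ p.
Write w = xyz as guaranteed by the lemma, with |xy| ≤ p and y is nonempty.
Then y = 0^k for some k with 1 ≤ k ≤ p.
Pump with i = 2: xy^2z = 0^{p²+k}. Since 1 ≤ k ≤ p, p² < p²+k ≤ p²+p < (p+1)², so p²+k lies strictly between consecutive squares and is not a perfect square. So xy^2z ∉ L.
This is a contradiction; hence L is not regular.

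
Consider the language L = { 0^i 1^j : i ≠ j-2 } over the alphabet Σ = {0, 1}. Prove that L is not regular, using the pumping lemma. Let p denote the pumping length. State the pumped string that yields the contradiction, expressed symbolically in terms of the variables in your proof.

0^{p+p!} 1^{p+p!+2}

Assume L is regular. Let p be the pumping length given by the pumping lemma.
Choose w = 0^p 1^{p+p!+2}. Since p ≠ (p+p!+2)-2 = p+p!, w ∈ L; and |w| ≥ p.
The pumping lemma gives a decomposition w = xyz where |xy| ≤ p and |y| ≥ 1.
Since the first p symbols of w are all 0's and |xy| ≤ p, y lies entirely in the leading 0-block: y = 0^k for some k with 1 ≤ k ≤ p.
Since 1 ≤ k ≤ p, k divides p!; set t = 1 + p!/k. Then xy^t z has p + (p!/k)·k = p + p! copies of 0. Now the 0-count is p+p! and (1-count)-2 = (p+p!+2)-2 = p+p!, so i ≠ j-2 fails. So xy^t z = 0^{p+p!} 1^{p+p!+2} ∉ L.
This is a contradiction; hence L is not regular.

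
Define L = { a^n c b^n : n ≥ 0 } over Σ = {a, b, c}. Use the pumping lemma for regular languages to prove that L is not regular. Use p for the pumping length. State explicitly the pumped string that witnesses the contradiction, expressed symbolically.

Suppose for contradiction that L is regular, and let p be the pumping length.
Take w = a^p c b^p ∈ L with |w| = 2p+1 ≥ p.
Write w = xyz as guaranteed by the lemma, with |xy| ≤ p and |y| > 0.
The first p characters of w are a's, so xy (and hence y) consists only of a's. Write y = a^k, 1 ≤ k ≤ p.
Pump with i = 2: xy^2z = a^{p+k} c b^p, which would require p+k = p. But k ≥ 1, so xy^2z ∉ L.
This is a contradiction; hence L is not regular.

a^{p+k} c b^p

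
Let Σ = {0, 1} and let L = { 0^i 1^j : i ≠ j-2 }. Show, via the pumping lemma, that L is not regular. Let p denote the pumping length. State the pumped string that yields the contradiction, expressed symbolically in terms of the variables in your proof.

Assume L is regular. Let p be the pumping length given by the pumping lemma.
Choose w = 0^p 1^{p+p!+2}. Since p ≠ (p+p!+2)-2 = p+p!, w ∈ L; and |w| ≥ p.
The pumping lemma gives a decomposition w = xyz where |xy| ≤ p and y is nonempty.
Because |xy| ≤ p and w begins with p copies of 0, we have y = 0^k with 1 ≤ k ≤ p.
Since 1 ≤ k ≤ p, k divides p!; set t = 1 + p!/k. Then xy^t z has p + (p!/k)·k = p + p! copies of 0. Now the 0-count is p+p! and (1-count)-2 = (p+p!+2)-2 = p+p!, so i ≠ j-2 fails. So xy^t z = 0^{p+p!} 1^{p+p!+2} ∉ L.
Contradiction. Therefore L is not regular.

0^{p+p!} 1^{p+p!+2}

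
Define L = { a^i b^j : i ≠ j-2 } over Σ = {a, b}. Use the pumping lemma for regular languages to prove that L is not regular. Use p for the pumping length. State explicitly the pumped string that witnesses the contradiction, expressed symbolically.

Toward a contradiction, assume L is regular with pumping length p.
Choose w = a^p b^{p+p!+2}. Since p ≠ (p+p!+2)-2 = p+p!, w ∈ L; and |w| ≥ p.
The pumping lemma gives a decomposition w = xyz where |xy| ≤ p and |y| ≥ 1.
The first p characters of w are a's, so xy (and hence y) consists only of a's. Write y = a^k, 1 ≤ k ≤ p.
Since 1 ≤ k ≤ p, k divides p!; set t = 1 + p!/k. Then xy^t z has p + (p!/k)·k = p + p! copies of a. Now the a-count is p+p! and (b-count)-2 = (p+p!+2)-2 = p+p!, so i ≠ j-2 fails. So xy^t z = a^{p+p!} b^{p+p!+2} ∉ L.
This contradicts the pumping lemma, so L is not regular.

a^{p+p!} b^{p+p!+2}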